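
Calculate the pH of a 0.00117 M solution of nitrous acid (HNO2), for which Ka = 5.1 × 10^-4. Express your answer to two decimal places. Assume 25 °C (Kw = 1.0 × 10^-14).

HNO2 ⇌ NO2- + H+
From the ICE table, Ka = [H+]²/(0.00117 − [H+]) = 5.1 × 10^-4.
[H+] is not negligible relative to C₀; solve [H+]² + 0.00051·[H+] − 5.97e-07 = 0.
[H+] = [−0.00051 + √(0.00051² + 2.39e-06)]/2 = 5.58 × 10^-4 M
pH = −log(5.58 × 10^-4) = 3.25

pH = 3.25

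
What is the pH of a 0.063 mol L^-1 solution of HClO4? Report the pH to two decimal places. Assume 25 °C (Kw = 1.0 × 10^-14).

pH = 1.20

HClO4 is a strong acid and dissociates completely, so [H+] = 0.063 M.
pH = -log(0.063) = 1.20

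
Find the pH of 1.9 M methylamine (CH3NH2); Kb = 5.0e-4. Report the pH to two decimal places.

CH3NH2 + H2O ⇌ CH3NH3+ + OH-
Let x = [OH-] at equilibrium. Kb = x²/(1.9 − x).
Assume x ≪ 1.9: x ≈ √(5.0 × 10^-4 × 1.9) = 3.08 × 10^-2 M
Check: 1.6% ionized — well under 5%, approximation valid.
pOH = 1.51, so pH = 14.00 − pOH = 12.49

pH = 12.49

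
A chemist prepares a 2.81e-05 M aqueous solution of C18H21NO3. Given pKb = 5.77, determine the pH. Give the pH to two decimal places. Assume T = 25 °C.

pH = 8.79

C18H21NO3 + H2O ⇌ C18H22NO3+ + OH-
Kb = 10^(−5.77) = 1.70 × 10^-6
Kb = [OH-]²/(2.81e-05 − [OH-]) = 1.70 × 10^-6
The 5% rule fails; solving [OH-]² + Kb·[OH-] − Kb·C₀ = 0 exactly:
[OH-] = [−1.7e-06 + √(1.7e-06² + 1.91e-10)]/2 = 6.11 × 10^-6 M
pOH = −log(6.11 × 10^-6) = 5.21; pH = 14.00 − 5.21 = 8.79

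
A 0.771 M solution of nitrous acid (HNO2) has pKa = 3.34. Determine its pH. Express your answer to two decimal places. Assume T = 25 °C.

HNO2 ⇌ NO2- + H+
Ka = 10^(−3.34) = 4.57 × 10^-4
From the ICE table, Ka = [H+]²/(0.771 − [H+]) = 4.57 × 10^-4.
Neglecting [H+] in the denominator: [H+] = √(4.57 × 10^-4 × 0.771) = 1.88 × 10^-2 M
pH = −log(1.88 × 10^-2) = 1.73

pH = 1.73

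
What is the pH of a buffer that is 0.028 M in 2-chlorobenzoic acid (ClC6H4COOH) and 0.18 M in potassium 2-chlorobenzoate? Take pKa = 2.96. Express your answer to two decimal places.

Using pH = pKa + log([base]/[acid]) with [base]/[acid] = 0.18/0.028:
pH = 2.96 + (+0.808) = 3.77

pH = 3.77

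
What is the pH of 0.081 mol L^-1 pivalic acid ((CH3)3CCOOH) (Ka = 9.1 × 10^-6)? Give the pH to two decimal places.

(CH3)3CCOOH ⇌ (CH3)3CCOO- + H+
Ka = [H+]²/(0.081 − [H+]) = 9.1 × 10^-6
Assume [H+] ≪ 0.081: [H+] ≈ √(9.1 × 10^-6 × 0.081) = 8.59 × 10^-4 M
([H+]/C₀ = 1.1% < 5%, so the approximation holds.)
pH = −log[H+] = −log(8.59 × 10^-4) = 3.07

pH = 3.07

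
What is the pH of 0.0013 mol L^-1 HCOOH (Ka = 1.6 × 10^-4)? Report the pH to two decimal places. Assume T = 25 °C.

HCOOH ⇌ HCOO- + H+
Ka = [H+]²/(0.0013 − [H+]) = 1.6 × 10^-4
Here C₀/Ka ≈ 8.12, so the small-[H+] approximation fails. Use the quadratic:
[H+] = [−0.00016 + √(0.00016² + 8.32e-07)]/2 = 3.83 × 10^-4 M
pH = −log(3.83 × 10^-4) = 3.42

pH = 3.42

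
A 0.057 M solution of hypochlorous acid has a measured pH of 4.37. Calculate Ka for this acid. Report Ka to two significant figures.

Ka = 3.2 × 10^-8

[H+] = 10^(-4.37) = 4.27 × 10^-5 M
At equilibrium [HA] = 0.057 − 4.27 × 10^-5 = 5.70 × 10^-2 M
Ka = [H+][A-]/[HA] = (4.27 × 10^-5)² / 5.70 × 10^-2 = 3.2 × 10^-8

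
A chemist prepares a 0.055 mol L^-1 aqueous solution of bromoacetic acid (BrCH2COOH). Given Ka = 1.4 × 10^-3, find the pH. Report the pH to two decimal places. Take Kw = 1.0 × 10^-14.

BrCH2COOH ⇌ BrCH2COO- + H+
Let x = [H+] at equilibrium. Ka = x²/(0.055 − x).
Here C₀/Ka ≈ 39.3, so the small-x approximation fails. Use the quadratic:
x = [−0.0014 + √(0.0014² + 0.000308)]/2 = 8.10 × 10^-3 M
pH = −log(8.10 × 10^-3) = 2.09

pH = 2.09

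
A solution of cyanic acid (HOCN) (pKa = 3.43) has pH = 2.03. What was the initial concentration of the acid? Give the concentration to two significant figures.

C₀ = 2.4 × 10^-1 M

[H+] = 10^(-2.03) = 9.33 × 10^-3 M = x
Ka = 10^(−3.43) = 3.72 × 10^-4
Ka = x²/(C₀ − x) ⇒ C₀ = x + x²/Ka
C₀ = 9.33 × 10^-3 + (9.33 × 10^-3)²/(3.72 × 10^-4) = 2.43 × 10^-1 M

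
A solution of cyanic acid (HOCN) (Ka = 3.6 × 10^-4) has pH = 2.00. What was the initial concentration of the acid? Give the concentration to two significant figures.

[H+] = 10^(-2.00) = 1.00 × 10^-2 M = x
Ka = x²/(C₀ − x) ⇒ C₀ = x + x²/Ka
C₀ = 1.00 × 10^-2 + (1.00 × 10^-2)²/(3.6 × 10^-4) = 2.88 × 10^-1 M

C₀ = 2.9 × 10^-1 M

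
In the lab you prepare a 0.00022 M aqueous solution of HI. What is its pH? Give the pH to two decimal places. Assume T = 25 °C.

HI is a strong acid and dissociates completely, so [H+] = 0.00022 M.
pH = -log(0.00022) = 3.66

pH = 3.66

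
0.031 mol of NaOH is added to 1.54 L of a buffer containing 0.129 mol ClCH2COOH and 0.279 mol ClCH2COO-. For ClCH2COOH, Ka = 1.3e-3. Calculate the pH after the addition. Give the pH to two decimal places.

pH = 3.39

OH- converts ClCH2COOH to ClCH2COO-: ClCH2COOH → 0.098 mol, ClCH2COO- → 0.31 mol.
pKa = −log(1.3 × 10^-3) = 2.886
pH = pKa + log([A⁻]/[HA]) = 2.886 + log(0.31/0.098) = 2.886 +0.500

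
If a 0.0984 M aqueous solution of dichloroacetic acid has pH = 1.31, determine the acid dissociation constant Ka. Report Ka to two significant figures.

[H+] = 10^(-1.31) = 4.90 × 10^-2 M
At equilibrium [HA] = 0.0984 − 4.90 × 10^-2 = 4.94 × 10^-2 M
Ka = [H+][A-]/[HA] = (4.90 × 10^-2)² / 4.94 × 10^-2 = 4.9 × 10^-2

Ka = 4.9 × 10^-2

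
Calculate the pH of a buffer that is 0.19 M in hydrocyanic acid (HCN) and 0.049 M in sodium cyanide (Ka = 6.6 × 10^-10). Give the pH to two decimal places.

pKa = −log(6.6 × 10^-10) = 9.180
Using pH = pKa + log([base]/[acid]) with [base]/[acid] = 0.049/0.19:
pH = 9.180 + (-0.589) = 8.59

pH = 8.59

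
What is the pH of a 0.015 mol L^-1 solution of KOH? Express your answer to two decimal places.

KOH is a strong base; [OH-] = 0.015 M.
pOH = -log(0.015) = 1.82
pH = 14.00 - 1.82 = 12.18

pH = 12.18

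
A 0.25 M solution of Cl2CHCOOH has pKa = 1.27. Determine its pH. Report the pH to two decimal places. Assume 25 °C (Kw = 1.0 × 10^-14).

Cl2CHCOOH ⇌ Cl2CHCOO- + H+
Ka = 10^(−1.27) = 5.37 × 10^-2
From the ICE table, Ka = [H+]²/(0.25 − [H+]) = 5.37 × 10^-2.
The 5% rule fails; solving [H+]² + Ka·[H+] − Ka·C₀ = 0 exactly:
[H+] = [−0.0537 + √(0.0537² + 0.0537)]/2 = 9.21 × 10^-2 M
pH = −log[H+] = −log(9.21 × 10^-2) = 1.04

pH = 1.04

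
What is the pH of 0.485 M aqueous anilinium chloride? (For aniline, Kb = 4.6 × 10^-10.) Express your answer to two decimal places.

C6H5NH3+ is the conjugate acid of the weak base C6H5NH2.
Ka = Kw/Kb = 1.0×10^-14 / 4.6 × 10^-10 = 2.17 × 10^-5
From the ICE table, Ka = x²/(0.485 − x) = 2.17 × 10^-5.
Neglecting x in the denominator: x = √(2.17 × 10^-5 × 0.485) = 3.24 × 10^-3 M
pH = −log(3.24 × 10^-3) = 2.49

pH = 2.49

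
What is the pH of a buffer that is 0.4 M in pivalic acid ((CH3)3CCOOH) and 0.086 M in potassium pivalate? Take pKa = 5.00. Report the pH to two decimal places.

pH = 4.33

Henderson–Hasselbalch: pH = pKa + log([(CH3)3CCOO-]/[(CH3)3CCOOH]) = 5.00 + log(0.086/0.4)
pH = 5.00 + (-0.668) = 4.33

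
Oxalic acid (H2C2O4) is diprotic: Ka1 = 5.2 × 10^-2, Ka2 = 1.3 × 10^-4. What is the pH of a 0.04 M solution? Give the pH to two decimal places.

pH = 1.58

Since Ka1 ≫ Ka2, the first ionization dominates [H+].
Ka1 = x²/(0.04 − x) = 5.2 × 10^-2
Solving the quadratic: x = (−Ka1 + √(Ka1² + 4·Ka1·C₀))/2 = 2.65 × 10^-2 M
pH = −log(2.65 × 10^-2) = 1.58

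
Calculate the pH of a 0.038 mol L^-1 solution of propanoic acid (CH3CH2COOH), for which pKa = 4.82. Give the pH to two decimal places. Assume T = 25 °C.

CH3CH2COOH ⇌ CH3CH2COO- + H+
Ka = 10^(−4.82) = 1.51 × 10^-5
From the ICE table, Ka = [H+]²/(0.038 − [H+]) = 1.51 × 10^-5.
Neglecting [H+] in the denominator: [H+] = √(1.51 × 10^-5 × 0.038) = 7.57 × 10^-4 M
pH = −log(7.57 × 10^-4) = 3.12

pH = 3.12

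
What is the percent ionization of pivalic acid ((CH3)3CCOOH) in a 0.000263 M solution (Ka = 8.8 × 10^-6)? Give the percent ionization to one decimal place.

16.7%

(CH3)3CCOOH ⇌ (CH3)3CCOO- + H+; let x = [H+] at equilibrium.
Solve x² + 8.8e-06x − 2.31e-09 = 0 → x = 4.39 × 10^-5 M
Fraction ionized = 4.39 × 10^-5 / 0.000263 = 0.1669 → 16.7%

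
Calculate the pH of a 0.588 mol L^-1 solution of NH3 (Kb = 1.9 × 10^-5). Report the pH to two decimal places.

pH = 11.52

NH3 + H2O ⇌ NH4+ + OH-
Kb = x²/(0.588 − x) = 1.9 × 10^-5
Since Kb ≪ C₀, x ≈ √(Kb·C₀) = 3.34 × 10^-3 M.
Check: 0.57% ionized — well under 5%, approximation valid.
pOH = 2.48, so pH = 14.00 − pOH = 11.52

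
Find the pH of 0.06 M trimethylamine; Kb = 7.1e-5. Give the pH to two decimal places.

(CH3)3N + H2O ⇌ (CH3)3NH+ + OH-
Kb = [OH-]²/(0.06 − [OH-]) = 7.1 × 10^-5
Assume [OH-] ≪ 0.06: [OH-] ≈ √(7.1 × 10^-5 × 0.06) = 2.06 × 10^-3 M
Check: 3.4% ionized — well under 5%, approximation valid.
pOH = −log(2.06 × 10^-3) = 2.69; pH = 14.00 − 2.69 = 11.31

pH = 11.31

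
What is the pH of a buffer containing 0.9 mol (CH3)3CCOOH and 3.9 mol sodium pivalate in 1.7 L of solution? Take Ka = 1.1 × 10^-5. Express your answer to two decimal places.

pKa = −log(1.1 × 10^-5) = 4.959
pH = pKa + log([A⁻]/[HA]) = 4.959 + log(3.9/0.9)
pH = 4.959 + (+0.637) = 5.60

pH = 5.60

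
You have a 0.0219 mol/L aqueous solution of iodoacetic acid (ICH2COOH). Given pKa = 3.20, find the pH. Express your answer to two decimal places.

pH = 2.47

ICH2COOH ⇌ ICH2COO- + H+
Ka = 10^(−3.20) = 6.31 × 10^-4
Let x = [H+] at equilibrium. Ka = x²/(0.0219 − x).
Here C₀/Ka ≈ 34.7, so the small-x approximation fails. Use the quadratic:
x = (−Ka + √(Ka² + 4·Ka·C₀))/2 = 3.42 × 10^-3 M
pH = −log[H+] = −log(3.42 × 10^-3) = 2.47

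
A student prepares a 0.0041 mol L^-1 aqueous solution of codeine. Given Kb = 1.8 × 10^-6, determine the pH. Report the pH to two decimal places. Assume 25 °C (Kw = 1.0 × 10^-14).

C18H21NO3 + H2O ⇌ C18H22NO3+ + OH-
From the ICE table, Kb = [OH-]²/(0.0041 − [OH-]) = 1.8 × 10^-6.
Since Kb ≪ C₀, [OH-] ≈ √(Kb·C₀) = 8.59 × 10^-5 M.
([OH-]/C₀ = 2.1% < 5%, so the approximation holds.)
pOH = 4.07, so pH = 14.00 − pOH = 9.93

pH = 9.93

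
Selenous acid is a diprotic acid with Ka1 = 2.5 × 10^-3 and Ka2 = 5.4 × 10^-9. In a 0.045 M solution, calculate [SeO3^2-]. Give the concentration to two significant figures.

5.4 × 10^-9 M

First ionization gives [H+] ≈ [HSeO3-] = 9.43 × 10^-3 M.
Second step: Ka2 = [H+][SeO3^2-]/[HSeO3-] ≈ [SeO3^2-] (since [H+] ≈ [HSeO3-]).
So [SeO3^2-] ≈ Ka2.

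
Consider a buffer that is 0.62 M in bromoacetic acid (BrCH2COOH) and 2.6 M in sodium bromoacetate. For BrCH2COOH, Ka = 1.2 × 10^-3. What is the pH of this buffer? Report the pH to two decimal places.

pKa = −log(1.2 × 10^-3) = 2.921
pH = pKa + log([A⁻]/[HA]) = 2.921 + log(2.6/0.62)
pH = 2.921 + (+0.623) = 3.54

pH = 3.54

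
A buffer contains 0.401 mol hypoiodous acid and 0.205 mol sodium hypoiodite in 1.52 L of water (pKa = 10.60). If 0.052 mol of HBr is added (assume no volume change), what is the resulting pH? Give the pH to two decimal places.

After neutralization: n(HOI) = 0.453 mol, n(OI-) = 0.153 mol.
pH = pKa + log([A⁻]/[HA]) = 10.60 + log(0.153/0.453) = 10.60 -0.471

pH = 10.13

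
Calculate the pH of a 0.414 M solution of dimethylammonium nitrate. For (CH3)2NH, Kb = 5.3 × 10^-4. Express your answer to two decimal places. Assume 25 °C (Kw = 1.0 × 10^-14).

pH = 5.55

(CH3)2NH2+ is the conjugate acid of the weak base (CH3)2NH.
Ka = Kw/Kb = 1.0×10^-14 / 5.3 × 10^-4 = 1.89 × 10^-11
From the ICE table, Ka = [H+]²/(0.414 − [H+]) = 1.89 × 10^-11.
Neglecting [H+] in the denominator: [H+] = √(1.89 × 10^-11 × 0.414) = 2.80 × 10^-6 M
([H+]/C₀ = 0.00068% < 5%, so the approximation holds.)
pH = −log(2.80 × 10^-6) = 5.55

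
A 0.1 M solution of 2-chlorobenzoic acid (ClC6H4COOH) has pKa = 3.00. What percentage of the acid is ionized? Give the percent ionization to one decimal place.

9.5%

ClC6H4COOH ⇌ ClC6H4COO- + H+; let x = [H+] at equilibrium.
Ka = 10^(−3.00) = 1.00 × 10^-3
Solve x² + 0.001x − 0.0001 = 0 → x = 9.51 × 10^-3 M
% ionization = x/C₀ × 100% = 9.51 × 10^-3/0.1 × 100% = 9.5%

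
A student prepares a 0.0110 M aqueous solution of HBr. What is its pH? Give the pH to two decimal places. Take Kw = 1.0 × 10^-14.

HBr is a strong acid and dissociates completely, so [H+] = 0.0110 M.
pH = -log(0.011) = 1.96

pH = 1.96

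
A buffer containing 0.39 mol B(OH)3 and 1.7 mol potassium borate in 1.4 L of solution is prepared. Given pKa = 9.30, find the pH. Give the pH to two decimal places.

pH = 9.94

Henderson–Hasselbalch: pH = pKa + log([B(OH)4-]/[B(OH)3]) = 9.30 + log(1.7/0.39)
pH = 9.30 + (+0.639) = 9.94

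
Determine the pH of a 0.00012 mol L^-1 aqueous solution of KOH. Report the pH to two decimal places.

KOH is a strong base; [OH-] = 0.00012 M.
pOH = -log(0.00012) = 3.92
pH = 14.00 - 3.92 = 10.08

pH = 10.08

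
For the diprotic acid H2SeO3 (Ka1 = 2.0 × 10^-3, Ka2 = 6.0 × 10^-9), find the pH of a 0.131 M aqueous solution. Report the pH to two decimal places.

pH = 1.82

Ka1 ≫ Ka2, so treat the first dissociation as the only significant source of H+.
Ka1 = x²/(0.131 − x) = 2.0 × 10^-3
Solving the quadratic: x = (−Ka1 + √(Ka1² + 4·Ka1·C₀))/2 = 1.52 × 10^-2 M
pH = −log(1.52 × 10^-2) = 1.82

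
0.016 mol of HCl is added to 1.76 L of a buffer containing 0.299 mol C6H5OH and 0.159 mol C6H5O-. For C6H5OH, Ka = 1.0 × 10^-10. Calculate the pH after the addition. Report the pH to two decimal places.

After neutralization: n(C6H5OH) = 0.315 mol, n(C6H5O-) = 0.143 mol.
pKa = −log(1.0 × 10^-10) = 10.000
pH = pKa + log(n_C6H5O-/n_C6H5OH) = 10.000 + log(0.143/0.315) = 10.000 + (-0.343)

pH = 9.66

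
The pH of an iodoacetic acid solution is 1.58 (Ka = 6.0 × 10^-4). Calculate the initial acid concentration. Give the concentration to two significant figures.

[H+] = 10^(-1.58) = 2.63 × 10^-2 M = x
Ka = x²/(C₀ − x) ⇒ C₀ = x + x²/Ka
C₀ = 2.63 × 10^-2 + (2.63 × 10^-2)²/(6.0 × 10^-4) = 1.18 M

C₀ = 1.2 M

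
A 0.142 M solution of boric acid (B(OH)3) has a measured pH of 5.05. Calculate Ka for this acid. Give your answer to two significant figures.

Ka = 5.6 × 10^-10

[H+] = 10^(-5.05) = 8.91 × 10^-6 M
At equilibrium [HA] = 0.142 − 8.91 × 10^-6 = 1.42 × 10^-1 M
Ka = [H+][A-]/[HA] = (8.91 × 10^-6)² / 1.42 × 10^-1 = 5.6 × 10^-10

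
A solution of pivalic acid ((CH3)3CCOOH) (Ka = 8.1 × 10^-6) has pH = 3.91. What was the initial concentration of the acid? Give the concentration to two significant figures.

[H+] = 10^(-3.91) = 1.23 × 10^-4 M = x
Ka = x²/(C₀ − x) ⇒ C₀ = x + x²/Ka
C₀ = 1.23 × 10^-4 + (1.23 × 10^-4)²/(8.1 × 10^-6) = 1.99 × 10^-3 M

C₀ = 2.0 × 10^-3 M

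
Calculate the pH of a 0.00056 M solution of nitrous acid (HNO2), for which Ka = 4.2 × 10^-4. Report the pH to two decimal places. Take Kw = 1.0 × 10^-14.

HNO2 ⇌ NO2- + H+
Let x = [H+] at equilibrium. Ka = x²/(0.00056 − x).
The 5% rule fails; solving x² + Ka·x − Ka·C₀ = 0 exactly:
x = [−0.00042 + √(0.00042² + 9.41e-07)]/2 = 3.18 × 10^-4 M
pH = −log(3.18 × 10^-4) = 3.50

pH = 3.50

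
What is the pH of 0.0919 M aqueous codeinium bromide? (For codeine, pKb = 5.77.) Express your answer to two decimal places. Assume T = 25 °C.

pH = 4.63

C18H22NO3+ is the conjugate acid of the weak base C18H21NO3.
Kb = 10^(−5.77) = 1.70 × 10^-6
Ka = Kw/Kb = 1.0×10^-14 / 1.70 × 10^-6 = 5.88 × 10^-9
From the ICE table, Ka = [H+]²/(0.0919 − [H+]) = 5.88 × 10^-9.
Neglecting [H+] in the denominator: [H+] = √(5.88 × 10^-9 × 0.0919) = 2.32 × 10^-5 M
pH = −log(2.32 × 10^-5) = 4.63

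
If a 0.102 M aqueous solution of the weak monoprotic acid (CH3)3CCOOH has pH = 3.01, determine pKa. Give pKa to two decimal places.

[H+] = 10^(-3.01) = 9.77 × 10^-4 M
At equilibrium [HA] = 0.102 − 9.77 × 10^-4 = 1.01 × 10^-1 M
Ka = [H+][A-]/[HA] = (9.77 × 10^-4)² / 1.01 × 10^-1 = 9.45 × 10^-6
pKa = -log(9.45 × 10^-6) = 5.02

pKa = 5.02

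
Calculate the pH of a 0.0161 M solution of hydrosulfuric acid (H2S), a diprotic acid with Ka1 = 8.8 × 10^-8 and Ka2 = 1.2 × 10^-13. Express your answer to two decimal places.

Since Ka1 ≫ Ka2, the first ionization dominates [H+].
Ka1 = x²/(0.0161 − x) = 8.8 × 10^-8
x ≈ √(8.8 × 10^-8 × 0.0161) = 3.76 × 10^-5 M
pH = −log(3.76 × 10^-5) = 4.42

pH = 4.42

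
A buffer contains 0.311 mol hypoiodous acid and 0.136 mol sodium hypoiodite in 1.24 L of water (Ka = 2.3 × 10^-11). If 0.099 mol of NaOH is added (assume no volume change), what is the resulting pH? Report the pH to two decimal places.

After neutralization: n(HOI) = 0.212 mol, n(OI-) = 0.235 mol.
pKa = −log(2.3 × 10^-11) = 10.638
pH = pKa + log([A⁻]/[HA]) = 10.638 + log(0.235/0.212) = 10.638 +0.045

pH = 10.68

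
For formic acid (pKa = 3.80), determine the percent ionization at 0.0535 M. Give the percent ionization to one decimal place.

5.3%

HCOOH ⇌ HCOO- + H+; let x = [H+] at equilibrium.
Ka = 10^(−3.80) = 1.58 × 10^-4
Solve x² + 0.000158x − 8.45e-06 = 0 → x = 2.83 × 10^-3 M
Fraction ionized = 2.83 × 10^-3 / 0.0535 = 0.0529 → 5.3%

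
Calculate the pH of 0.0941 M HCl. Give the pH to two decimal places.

HCl is a strong acid and dissociates completely, so [H+] = 0.0941 M.
pH = -log(0.0941) = 1.03

pH = 1.03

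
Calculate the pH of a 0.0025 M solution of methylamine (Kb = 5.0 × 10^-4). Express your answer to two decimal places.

CH3NH2 + H2O ⇌ CH3NH3+ + OH-
Let x = [OH-] at equilibrium. Kb = x²/(0.0025 − x).
The 5% rule fails; solving x² + Kb·x − Kb·C₀ = 0 exactly:
x = (−Kb + √(Kb² + 4·Kb·C₀))/2 = 8.96 × 10^-4 M
pOH = 3.05, so pH = 14.00 − pOH = 10.95

pH = 10.95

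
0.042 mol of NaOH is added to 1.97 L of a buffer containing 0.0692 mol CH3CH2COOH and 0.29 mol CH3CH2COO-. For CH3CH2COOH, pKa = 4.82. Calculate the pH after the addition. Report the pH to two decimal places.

pH = 5.91

OH- converts CH3CH2COOH to CH3CH2COO-: CH3CH2COOH → 0.0272 mol, CH3CH2COO- → 0.332 mol.
pH = pKa + log(n_CH3CH2COO-/n_CH3CH2COOH) = 4.82 + log(0.332/0.0272) = 4.82 + (+1.087)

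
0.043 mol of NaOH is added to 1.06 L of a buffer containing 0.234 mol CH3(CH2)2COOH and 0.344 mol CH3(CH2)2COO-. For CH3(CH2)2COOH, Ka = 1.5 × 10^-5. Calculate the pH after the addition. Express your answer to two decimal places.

pH = 5.13

OH- converts CH3(CH2)2COOH to CH3(CH2)2COO-: CH3(CH2)2COOH → 0.191 mol, CH3(CH2)2COO- → 0.387 mol.
pKa = −log(1.5 × 10^-5) = 4.824
pH = pKa + log(n_CH3(CH2)2COO-/n_CH3(CH2)2COOH) = 4.824 + log(0.387/0.191) = 4.824 + (+0.307)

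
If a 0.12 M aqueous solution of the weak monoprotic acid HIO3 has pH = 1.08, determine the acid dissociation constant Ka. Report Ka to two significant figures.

Ka = 1.9 × 10^-1

[H+] = 10^(-1.08) = 8.32 × 10^-2 M
At equilibrium [HA] = 0.12 − 8.32 × 10^-2 = 3.68 × 10^-2 M
Ka = [H+][A-]/[HA] = (8.32 × 10^-2)² / 3.68 × 10^-2 = 1.9 × 10^-1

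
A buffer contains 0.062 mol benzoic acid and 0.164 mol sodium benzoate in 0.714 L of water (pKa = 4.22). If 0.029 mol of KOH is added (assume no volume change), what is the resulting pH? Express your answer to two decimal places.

pH = 4.99

OH- converts C6H5COOH to C6H5COO-: C6H5COOH → 0.033 mol, C6H5COO- → 0.193 mol.
pH = pKa + log(n_C6H5COO-/n_C6H5COOH) = 4.22 + log(0.193/0.033) = 4.22 + (+0.767)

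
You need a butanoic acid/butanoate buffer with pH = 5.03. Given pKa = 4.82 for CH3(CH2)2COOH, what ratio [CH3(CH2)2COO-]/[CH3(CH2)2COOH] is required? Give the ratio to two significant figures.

pH = pKa + log(r) ⇒ log(r) = 5.03 − 4.82 = +0.21
r = [CH3(CH2)2COO-]/[CH3(CH2)2COOH] = 10^(+0.21) = 1.62

ratio = 1.6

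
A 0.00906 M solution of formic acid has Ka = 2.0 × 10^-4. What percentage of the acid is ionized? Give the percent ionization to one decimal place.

HCOOH ⇌ HCOO- + H+; let x = [H+] at equilibrium.
Solve x² + 0.0002x − 1.81e-06 = 0 → x = 1.25 × 10^-3 M
Fraction ionized = 1.25 × 10^-3 / 0.00906 = 0.1380 → 13.8%

13.8%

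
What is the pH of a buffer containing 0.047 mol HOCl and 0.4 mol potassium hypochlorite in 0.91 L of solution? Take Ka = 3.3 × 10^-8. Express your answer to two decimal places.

pH = 8.41

pKa = −log(3.3 × 10^-8) = 7.481
Henderson–Hasselbalch: pH = pKa + log([OCl-]/[HOCl]) = 7.481 + log(0.4/0.047)
pH = 7.481 + (+0.930) = 8.41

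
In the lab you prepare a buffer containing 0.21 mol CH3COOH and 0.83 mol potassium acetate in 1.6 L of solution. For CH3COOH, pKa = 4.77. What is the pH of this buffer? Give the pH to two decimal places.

Henderson–Hasselbalch: pH = pKa + log([CH3COO-]/[CH3COOH]) = 4.77 + log(0.83/0.21)
pH = 4.77 + (+0.597) = 5.37

pH = 5.37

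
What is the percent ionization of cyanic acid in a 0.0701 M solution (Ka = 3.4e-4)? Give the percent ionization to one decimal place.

HOCN ⇌ OCN- + H+; let x = [H+] at equilibrium.
Ka = x²/(C₀ − x); solving the quadratic gives x = 4.71 × 10^-3 M.
% ionization = x/C₀ × 100% = 4.71 × 10^-3/0.0701 × 100% = 6.7%

6.7%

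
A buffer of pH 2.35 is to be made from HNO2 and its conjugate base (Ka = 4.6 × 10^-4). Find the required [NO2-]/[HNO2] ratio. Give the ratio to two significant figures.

pKa = -log(4.6 × 10^-4) = 3.337
pH = pKa + log(r) ⇒ log(r) = 2.35 − 3.337 = -0.987
r = [NO2-]/[HNO2] = 10^(-0.987) = 0.103

ratio = 0.10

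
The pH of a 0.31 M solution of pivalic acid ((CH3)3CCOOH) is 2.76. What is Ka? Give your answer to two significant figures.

[H+] = 10^(-2.76) = 1.74 × 10^-3 M
At equilibrium [HA] = 0.31 − 1.74 × 10^-3 = 3.08 × 10^-1 M
Ka = [H+][A-]/[HA] = (1.74 × 10^-3)² / 3.08 × 10^-1 = 9.8 × 10^-6

Ka = 9.8 × 10^-6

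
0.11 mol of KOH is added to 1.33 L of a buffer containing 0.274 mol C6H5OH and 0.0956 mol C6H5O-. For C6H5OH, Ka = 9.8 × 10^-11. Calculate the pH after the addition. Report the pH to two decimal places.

After neutralization: n(C6H5OH) = 0.164 mol, n(C6H5O-) = 0.206 mol.
pKa = −log(9.8 × 10^-11) = 10.009
pH = pKa + log([A⁻]/[HA]) = 10.009 + log(0.206/0.164) = 10.009 +0.099

pH = 10.11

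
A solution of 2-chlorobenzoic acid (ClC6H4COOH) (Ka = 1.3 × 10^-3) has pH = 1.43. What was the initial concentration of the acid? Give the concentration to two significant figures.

[H+] = 10^(-1.43) = 3.72 × 10^-2 M = x
Ka = x²/(C₀ − x) ⇒ C₀ = x + x²/Ka
C₀ = 3.72 × 10^-2 + (3.72 × 10^-2)²/(1.3 × 10^-3) = 1.10 M

C₀ = 1.1 M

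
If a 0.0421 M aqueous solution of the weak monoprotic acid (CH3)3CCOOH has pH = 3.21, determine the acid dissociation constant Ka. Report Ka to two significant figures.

Ka = 9.2 × 10^-6

[H+] = 10^(-3.21) = 6.17 × 10^-4 M
At equilibrium [HA] = 0.0421 − 6.17 × 10^-4 = 4.15 × 10^-2 M
Ka = [H+][A-]/[HA] = (6.17 × 10^-4)² / 4.15 × 10^-2 = 9.2 × 10^-6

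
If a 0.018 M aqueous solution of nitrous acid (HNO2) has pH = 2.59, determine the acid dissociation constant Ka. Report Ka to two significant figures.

Ka = 4.3 × 10^-4

[H+] = 10^(-2.59) = 2.57 × 10^-3 M
At equilibrium [HA] = 0.018 − 2.57 × 10^-3 = 1.54 × 10^-2 M
Ka = [H+][A-]/[HA] = (2.57 × 10^-3)² / 1.54 × 10^-2 = 4.3 × 10^-4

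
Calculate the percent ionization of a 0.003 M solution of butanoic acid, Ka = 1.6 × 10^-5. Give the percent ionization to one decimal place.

CH3(CH2)2COOH ⇌ CH3(CH2)2COO- + H+; let x = [H+] at equilibrium.
Solve x² + 1.6e-05x − 4.8e-08 = 0 → x = 2.11 × 10^-4 M
% ionization = x/C₀ × 100% = 2.11 × 10^-4/0.003 × 100% = 7.0%

7.0%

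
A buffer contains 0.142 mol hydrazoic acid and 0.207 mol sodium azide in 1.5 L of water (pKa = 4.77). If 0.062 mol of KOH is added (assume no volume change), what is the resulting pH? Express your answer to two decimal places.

OH- converts HN3 to N3-: HN3 → 0.08 mol, N3- → 0.269 mol.
pH = pKa + log(n_N3-/n_HN3) = 4.77 + log(0.269/0.08) = 4.77 + (+0.527)

pH = 5.30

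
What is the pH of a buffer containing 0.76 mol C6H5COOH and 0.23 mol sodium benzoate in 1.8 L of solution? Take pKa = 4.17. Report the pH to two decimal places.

pH = 3.65

pH = pKa + log([A⁻]/[HA]) = 4.17 + log(0.23/0.76)
pH = 4.17 + (-0.519) = 3.65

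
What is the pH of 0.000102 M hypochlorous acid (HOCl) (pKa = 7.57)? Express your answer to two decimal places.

HOCl ⇌ OCl- + H+
Ka = 10^(−7.57) = 2.69 × 10^-8
Let x = [H+] at equilibrium. Ka = x²/(0.000102 − x).
Neglecting x in the denominator: x = √(2.69 × 10^-8 × 0.000102) = 1.66 × 10^-6 M
Check: 1.6% ionized — well under 5%, approximation valid.
pH = −log(1.66 × 10^-6) = 5.78

pH = 5.78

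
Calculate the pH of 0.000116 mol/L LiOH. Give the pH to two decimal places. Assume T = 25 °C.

pH = 10.06

LiOH is a strong base; [OH-] = 0.000116 M.
pOH = -log(0.000116) = 3.94
pH = 14.00 - 3.94 = 10.06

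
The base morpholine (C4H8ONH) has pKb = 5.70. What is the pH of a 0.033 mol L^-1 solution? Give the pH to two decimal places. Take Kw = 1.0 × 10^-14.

C4H8ONH + H2O ⇌ C4H8ONH2+ + OH-
Kb = 10^(−5.70) = 2.00 × 10^-6
Let x = [OH-] at equilibrium. Kb = x²/(0.033 − x).
Assume x ≪ 0.033: x ≈ √(2.00 × 10^-6 × 0.033) = 2.57 × 10^-4 M
Check: 0.78% ionized — well under 5%, approximation valid.
pOH = 3.59, so pH = 14.00 − pOH = 10.41

pH = 10.41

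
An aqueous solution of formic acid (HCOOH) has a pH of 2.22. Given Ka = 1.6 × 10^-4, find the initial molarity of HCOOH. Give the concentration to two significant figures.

C₀ = 2.3 × 10^-1 M

[H+] = 10^(-2.22) = 6.03 × 10^-3 M = x
Ka = x²/(C₀ − x) ⇒ C₀ = x + x²/Ka
C₀ = 6.03 × 10^-3 + (6.03 × 10^-3)²/(1.6 × 10^-4) = 2.33 × 10^-1 M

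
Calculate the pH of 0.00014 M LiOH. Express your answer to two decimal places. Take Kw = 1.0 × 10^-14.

LiOH is a strong base; [OH-] = 0.00014 M.
pOH = -log(0.00014) = 3.85
pH = 14.00 - 3.85 = 10.15

pH = 10.15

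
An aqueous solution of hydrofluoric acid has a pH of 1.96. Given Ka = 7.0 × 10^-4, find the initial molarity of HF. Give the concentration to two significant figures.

C₀ = 1.8 × 10^-1 M

[H+] = 10^(-1.96) = 1.10 × 10^-2 M = x
Ka = x²/(C₀ − x) ⇒ C₀ = x + x²/Ka
C₀ = 1.10 × 10^-2 + (1.10 × 10^-2)²/(7.0 × 10^-4) = 1.84 × 10^-1 M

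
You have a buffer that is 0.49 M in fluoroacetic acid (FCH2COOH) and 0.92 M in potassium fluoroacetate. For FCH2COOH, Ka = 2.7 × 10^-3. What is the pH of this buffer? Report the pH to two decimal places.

pKa = −log(2.7 × 10^-3) = 2.569
Using pH = pKa + log([base]/[acid]) with [base]/[acid] = 0.92/0.49:
pH = 2.569 + (+0.274) = 2.84

pH = 2.84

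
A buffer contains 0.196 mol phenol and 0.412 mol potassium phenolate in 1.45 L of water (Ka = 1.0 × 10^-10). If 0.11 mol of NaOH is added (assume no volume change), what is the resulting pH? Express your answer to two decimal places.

After neutralization: n(C6H5OH) = 0.086 mol, n(C6H5O-) = 0.522 mol.
pKa = −log(1.0 × 10^-10) = 10.000
pH = pKa + log([A⁻]/[HA]) = 10.000 + log(0.522/0.086) = 10.000 +0.783

pH = 10.78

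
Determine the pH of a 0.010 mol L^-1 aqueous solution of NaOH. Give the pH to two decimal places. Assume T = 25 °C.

pH = 12.00

NaOH is a strong base; [OH-] = 0.01 M.
pOH = -log(0.01) = 2.00
pH = 14.00 - 2.00 = 12.00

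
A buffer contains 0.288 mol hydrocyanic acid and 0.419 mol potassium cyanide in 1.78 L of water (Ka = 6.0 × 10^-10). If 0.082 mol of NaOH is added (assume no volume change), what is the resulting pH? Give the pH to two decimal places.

pH = 9.61

OH- converts HCN to CN-: HCN → 0.206 mol, CN- → 0.501 mol.
pKa = −log(6.0 × 10^-10) = 9.222
pH = pKa + log(n_CN-/n_HCN) = 9.222 + log(0.501/0.206) = 9.222 + (+0.386)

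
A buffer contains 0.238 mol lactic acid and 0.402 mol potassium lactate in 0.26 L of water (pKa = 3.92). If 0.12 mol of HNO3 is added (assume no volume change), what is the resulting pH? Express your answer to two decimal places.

pH = 3.82

After neutralization: n(CH3CH(OH)COOH) = 0.358 mol, n(CH3CH(OH)COO-) = 0.282 mol.
Henderson–Hasselbalch with mole ratio 0.282/0.358: pH = 3.92 + (-0.104)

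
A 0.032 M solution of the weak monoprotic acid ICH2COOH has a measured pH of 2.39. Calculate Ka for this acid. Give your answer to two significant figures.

Ka = 5.9 × 10^-4

[H+] = 10^(-2.39) = 4.07 × 10^-3 M
At equilibrium [HA] = 0.032 − 4.07 × 10^-3 = 2.79 × 10^-2 M
Ka = [H+][A-]/[HA] = (4.07 × 10^-3)² / 2.79 × 10^-2 = 5.9 × 10^-4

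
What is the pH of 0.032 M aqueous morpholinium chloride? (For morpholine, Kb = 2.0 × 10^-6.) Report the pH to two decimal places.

C4H8ONH2+ is the conjugate acid of the weak base C4H8ONH.
Ka = Kw/Kb = 1.0×10^-14 / 2.0 × 10^-6 = 5.00 × 10^-9
Ka = [H+]²/(0.032 − [H+]) = 5.00 × 10^-9
Assume [H+] ≪ 0.032: [H+] ≈ √(5.00 × 10^-9 × 0.032) = 1.26 × 10^-5 M
([H+]/C₀ = 0.04% < 5%, so the approximation holds.)
pH = −log(1.26 × 10^-5) = 4.90

pH = 4.90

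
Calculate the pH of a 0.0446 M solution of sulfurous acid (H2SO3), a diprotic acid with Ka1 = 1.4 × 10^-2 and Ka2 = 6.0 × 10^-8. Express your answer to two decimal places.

Since Ka1 ≫ Ka2, the first ionization dominates [H+].
Ka1 = x²/(0.0446 − x) = 1.4 × 10^-2
Solving the quadratic: x = (−Ka1 + √(Ka1² + 4·Ka1·C₀))/2 = 1.89 × 10^-2 M
pH = −log(1.89 × 10^-2) = 1.72

pH = 1.72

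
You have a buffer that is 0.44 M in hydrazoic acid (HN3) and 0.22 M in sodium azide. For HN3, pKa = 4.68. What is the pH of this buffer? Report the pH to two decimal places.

pH = 4.38

Using pH = pKa + log([base]/[acid]) with [base]/[acid] = 0.22/0.44:
pH = 4.68 + (-0.301) = 4.38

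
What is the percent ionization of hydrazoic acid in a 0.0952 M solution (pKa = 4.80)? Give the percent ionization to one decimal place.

HN3 ⇌ N3- + H+; let x = [H+] at equilibrium.
Ka = 10^(−4.80) = 1.58 × 10^-5
x ≈ √(Ka·C₀) = √(1.58 × 10^-5 × 0.0952) = 1.23 × 10^-3 M
Fraction ionized = 1.23 × 10^-3 / 0.0952 = 0.0129 → 1.3%

1.3%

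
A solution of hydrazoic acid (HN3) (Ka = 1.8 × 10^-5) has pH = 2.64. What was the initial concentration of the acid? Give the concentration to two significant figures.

[H+] = 10^(-2.64) = 2.29 × 10^-3 M = x
Ka = x²/(C₀ − x) ⇒ C₀ = x + x²/Ka
C₀ = 2.29 × 10^-3 + (2.29 × 10^-3)²/(1.8 × 10^-5) = 2.94 × 10^-1 M

C₀ = 2.9 × 10^-1 M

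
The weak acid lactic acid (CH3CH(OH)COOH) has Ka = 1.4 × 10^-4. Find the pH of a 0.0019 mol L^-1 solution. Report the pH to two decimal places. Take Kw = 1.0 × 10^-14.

pH = 3.35

CH3CH(OH)COOH ⇌ CH3CH(OH)COO- + H+
Ka = x²/(0.0019 − x) = 1.4 × 10^-4
The 5% rule fails; solving x² + Ka·x − Ka·C₀ = 0 exactly:
x = [−0.00014 + √(0.00014² + 1.06e-06)]/2 = 4.50 × 10^-4 M
pH = −log[H+] = −log(4.50 × 10^-4) = 3.35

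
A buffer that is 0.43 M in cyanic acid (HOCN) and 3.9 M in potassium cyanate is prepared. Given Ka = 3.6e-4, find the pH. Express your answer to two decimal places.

pKa = −log(3.6 × 10^-4) = 3.444
Henderson–Hasselbalch: pH = pKa + log([OCN-]/[HOCN]) = 3.444 + log(3.9/0.43)
pH = 3.444 + (+0.958) = 4.40

pH = 4.40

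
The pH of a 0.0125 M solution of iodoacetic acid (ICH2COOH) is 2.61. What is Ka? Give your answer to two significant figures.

Ka = 6.0 × 10^-4

[H+] = 10^(-2.61) = 2.45 × 10^-3 M
At equilibrium [HA] = 0.0125 − 2.45 × 10^-3 = 1.00 × 10^-2 M
Ka = [H+][A-]/[HA] = (2.45 × 10^-3)² / 1.00 × 10^-2 = 6.0 × 10^-4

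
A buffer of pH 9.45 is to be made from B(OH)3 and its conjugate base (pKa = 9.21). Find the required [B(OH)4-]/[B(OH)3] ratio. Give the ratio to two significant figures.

pH = pKa + log(r) ⇒ log(r) = 9.45 − 9.21 = +0.24
r = [B(OH)4-]/[B(OH)3] = 10^(+0.24) = 1.74

ratio = 1.7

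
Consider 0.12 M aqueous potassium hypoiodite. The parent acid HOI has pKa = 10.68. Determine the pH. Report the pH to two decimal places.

pH = 11.87

OI- is the conjugate base of the weak acid HOI.
Ka = 10^(−10.68) = 2.09 × 10^-11
Kb = Kw/Ka = 1.0×10^-14 / 2.09 × 10^-11 = 4.78 × 10^-4
Kb = [OH-]²/(0.12 − [OH-]) = 4.78 × 10^-4
[OH-] is not negligible relative to C₀; solve [OH-]² + 0.000478·[OH-] − 5.74e-05 = 0.
[OH-] = [−0.000478 + √(0.000478² + 0.000229)]/2 = 7.34 × 10^-3 M
pOH = −log(7.34 × 10^-3) = 2.13; pH = 14.00 − 2.13 = 11.87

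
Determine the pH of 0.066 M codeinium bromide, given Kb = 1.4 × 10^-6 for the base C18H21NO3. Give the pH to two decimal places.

C18H22NO3+ is the conjugate acid of the weak base C18H21NO3.
Ka = Kw/Kb = 1.0×10^-14 / 1.4 × 10^-6 = 7.14 × 10^-9
Ka = x²/(0.066 − x) = 7.14 × 10^-9
Neglecting x in the denominator: x = √(7.14 × 10^-9 × 0.066) = 2.17 × 10^-5 M
pH = −log[H+] = −log(2.17 × 10^-5) = 4.66

pH = 4.66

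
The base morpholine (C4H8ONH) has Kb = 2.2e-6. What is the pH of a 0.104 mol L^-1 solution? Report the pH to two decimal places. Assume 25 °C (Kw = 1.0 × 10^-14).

C4H8ONH + H2O ⇌ C4H8ONH2+ + OH-
Let x = [OH-] at equilibrium. Kb = x²/(0.104 − x).
Since Kb ≪ C₀, x ≈ √(Kb·C₀) = 4.78 × 10^-4 M.
(x/C₀ = 0.46% < 5%, so the approximation holds.)
pOH = −log(4.78 × 10^-4) = 3.32; pH = 14.00 − 3.32 = 10.68

pH = 10.68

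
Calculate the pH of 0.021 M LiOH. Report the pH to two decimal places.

pH = 12.32

LiOH is a strong base; [OH-] = 0.021 M.
pOH = -log(0.021) = 1.68
pH = 14.00 - 1.68 = 12.32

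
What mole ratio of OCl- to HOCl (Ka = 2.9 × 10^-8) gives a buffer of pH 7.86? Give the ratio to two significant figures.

ratio = 2.1

pKa = -log(2.9 × 10^-8) = 7.538
pH = pKa + log(r) ⇒ log(r) = 7.86 − 7.538 = +0.322
r = [OCl-]/[HOCl] = 10^(+0.322) = 2.1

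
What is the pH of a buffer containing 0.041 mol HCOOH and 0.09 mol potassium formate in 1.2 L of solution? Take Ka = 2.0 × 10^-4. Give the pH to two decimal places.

pKa = −log(2.0 × 10^-4) = 3.699
Henderson–Hasselbalch: pH = pKa + log([HCOO-]/[HCOOH]) = 3.699 + log(0.09/0.041)
pH = 3.699 + (+0.341) = 4.04

pH = 4.04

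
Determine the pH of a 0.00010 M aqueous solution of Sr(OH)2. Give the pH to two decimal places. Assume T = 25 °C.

Sr(OH)2 is a strong base (each formula unit releases 2 OH-); [OH-] = 0.0002 M.
pOH = -log(0.0002) = 3.70
pH = 14.00 - 3.70 = 10.30

pH = 10.30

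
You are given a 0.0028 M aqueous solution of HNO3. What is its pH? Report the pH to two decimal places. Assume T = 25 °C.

pH = 2.55

HNO3 is a strong acid and dissociates completely, so [H+] = 0.0028 M.
pH = -log(0.0028) = 2.55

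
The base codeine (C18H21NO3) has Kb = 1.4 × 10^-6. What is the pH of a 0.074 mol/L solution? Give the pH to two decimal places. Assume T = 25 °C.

C18H21NO3 + H2O ⇌ C18H22NO3+ + OH-
Let x = [OH-] at equilibrium. Kb = x²/(0.074 − x).
Since Kb ≪ C₀, x ≈ √(Kb·C₀) = 3.22 × 10^-4 M.
Check: 0.43% ionized — well under 5%, approximation valid.
pOH = −log(3.22 × 10^-4) = 3.49; pH = 14.00 − 3.49 = 10.51

pH = 10.51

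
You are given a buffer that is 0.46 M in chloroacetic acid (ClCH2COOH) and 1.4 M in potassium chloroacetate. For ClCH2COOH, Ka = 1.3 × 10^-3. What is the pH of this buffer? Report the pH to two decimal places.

pKa = −log(1.3 × 10^-3) = 2.886
pH = pKa + log([A⁻]/[HA]) = 2.886 + log(1.4/0.46)
pH = 2.886 + (+0.483) = 3.37

pH = 3.37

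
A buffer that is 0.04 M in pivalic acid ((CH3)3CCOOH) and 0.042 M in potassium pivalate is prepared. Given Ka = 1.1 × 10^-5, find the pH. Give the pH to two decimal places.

pH = 4.98

pKa = −log(1.1 × 10^-5) = 4.959
pH = pKa + log([A⁻]/[HA]) = 4.959 + log(0.042/0.04)
pH = 4.959 + (+0.021) = 4.98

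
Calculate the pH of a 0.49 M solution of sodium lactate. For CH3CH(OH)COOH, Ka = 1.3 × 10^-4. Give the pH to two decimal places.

CH3CH(OH)COO- is the conjugate base of the weak acid CH3CH(OH)COOH.
Kb = Kw/Ka = 1.0×10^-14 / 1.3 × 10^-4 = 7.69 × 10^-11
From the ICE table, Kb = x²/(0.49 − x) = 7.69 × 10^-11.
Assume x ≪ 0.49: x ≈ √(7.69 × 10^-11 × 0.49) = 6.14 × 10^-6 M
(x/C₀ = 0.0013% < 5%, so the approximation holds.)
pOH = 5.21, so pH = 14.00 − pOH = 8.79

pH = 8.79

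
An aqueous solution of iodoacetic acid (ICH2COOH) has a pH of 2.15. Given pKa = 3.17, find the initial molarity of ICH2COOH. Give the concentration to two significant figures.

[H+] = 10^(-2.15) = 7.08 × 10^-3 M = x
Ka = 10^(−3.17) = 6.76 × 10^-4
Ka = x²/(C₀ − x) ⇒ C₀ = x + x²/Ka
C₀ = 7.08 × 10^-3 + (7.08 × 10^-3)²/(6.76 × 10^-4) = 8.12 × 10^-2 M

C₀ = 8.1 × 10^-2 M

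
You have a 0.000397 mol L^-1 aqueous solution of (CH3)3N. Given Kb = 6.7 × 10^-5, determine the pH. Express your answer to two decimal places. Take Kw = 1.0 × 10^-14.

(CH3)3N + H2O ⇌ (CH3)3NH+ + OH-
From the ICE table, Kb = [OH-]²/(0.000397 − [OH-]) = 6.7 × 10^-5.
The 5% rule fails; solving [OH-]² + Kb·[OH-] − Kb·C₀ = 0 exactly:
[OH-] = [−6.7e-05 + √(6.7e-05² + 1.06e-07)]/2 = 1.33 × 10^-4 M
pOH = 3.88, so pH = 14.00 − pOH = 10.12

pH = 10.12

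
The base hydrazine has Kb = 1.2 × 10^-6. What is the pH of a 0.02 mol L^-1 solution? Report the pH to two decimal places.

N2H4 + H2O ⇌ N2H5+ + OH-
From the ICE table, Kb = [OH-]²/(0.02 − [OH-]) = 1.2 × 10^-6.
Neglecting [OH-] in the denominator: [OH-] = √(1.2 × 10^-6 × 0.02) = 1.55 × 10^-4 M
Check: 0.77% ionized — well under 5%, approximation valid.
pOH = −log(1.55 × 10^-4) = 3.81; pH = 14.00 − 3.81 = 10.19

pH = 10.19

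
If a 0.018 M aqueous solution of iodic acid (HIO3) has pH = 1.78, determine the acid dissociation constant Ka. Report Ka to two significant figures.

Ka = 2.0 × 10^-1

[H+] = 10^(-1.78) = 1.66 × 10^-2 M
At equilibrium [HA] = 0.018 − 1.66 × 10^-2 = 1.40 × 10^-3 M
Ka = [H+][A-]/[HA] = (1.66 × 10^-2)² / 1.40 × 10^-3 = 2.0 × 10^-1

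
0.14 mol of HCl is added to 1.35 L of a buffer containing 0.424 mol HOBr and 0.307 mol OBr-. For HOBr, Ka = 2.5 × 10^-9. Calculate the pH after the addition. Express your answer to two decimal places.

pH = 8.07

Added H+ converts OBr- to HOBr: HOBr → 0.564 mol, OBr- → 0.167 mol.
pKa = −log(2.5 × 10^-9) = 8.602
pH = pKa + log([A⁻]/[HA]) = 8.602 + log(0.167/0.564) = 8.602 -0.529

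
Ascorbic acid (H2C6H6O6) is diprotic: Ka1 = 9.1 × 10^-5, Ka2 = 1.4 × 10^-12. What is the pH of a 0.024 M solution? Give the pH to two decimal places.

pH = 2.84

Since Ka1 ≫ Ka2, the first ionization dominates [H+].
Ka1 = x²/(0.024 − x) = 9.1 × 10^-5
Solving the quadratic: x = (−Ka1 + √(Ka1² + 4·Ka1·C₀))/2 = 1.43 × 10^-3 M
pH = −log(1.43 × 10^-3) = 2.84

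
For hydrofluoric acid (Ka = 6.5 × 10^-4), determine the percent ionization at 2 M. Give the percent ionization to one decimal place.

HF ⇌ F- + H+; let x = [H+] at equilibrium.
x ≈ √(Ka·C₀) = √(6.5 × 10^-4 × 2) = 3.61 × 10^-2 M
Fraction ionized = 3.61 × 10^-2 / 2 = 0.0181 → 1.8%

1.8%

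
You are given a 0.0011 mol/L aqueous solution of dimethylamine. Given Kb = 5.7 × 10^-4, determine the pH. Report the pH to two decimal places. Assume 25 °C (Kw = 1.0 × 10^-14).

(CH3)2NH + H2O ⇌ (CH3)2NH2+ + OH-
Kb = x²/(0.0011 − x) = 5.7 × 10^-4
The 5% rule fails; solving x² + Kb·x − Kb·C₀ = 0 exactly:
x = (−Kb + √(Kb² + 4·Kb·C₀))/2 = 5.57 × 10^-4 M
pOH = −log(5.57 × 10^-4) = 3.25; pH = 14.00 − 3.25 = 10.75

pH = 10.75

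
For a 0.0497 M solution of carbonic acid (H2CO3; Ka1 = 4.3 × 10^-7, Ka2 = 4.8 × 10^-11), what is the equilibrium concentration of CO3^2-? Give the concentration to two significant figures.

First ionization gives [H+] ≈ [HCO3-] = 1.46 × 10^-4 M.
Second step: Ka2 = [H+][CO3^2-]/[HCO3-] ≈ [CO3^2-] (since [H+] ≈ [HCO3-]).
So [CO3^2-] ≈ Ka2.

4.8 × 10^-11 M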